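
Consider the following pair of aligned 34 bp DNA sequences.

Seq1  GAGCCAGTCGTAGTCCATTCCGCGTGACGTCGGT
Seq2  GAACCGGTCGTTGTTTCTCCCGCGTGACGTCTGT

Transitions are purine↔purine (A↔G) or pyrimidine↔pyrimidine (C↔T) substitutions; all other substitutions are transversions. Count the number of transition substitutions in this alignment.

Mismatches occur at site 3 (G↔A, transition), site 6 (A↔G, transition), site 12 (A↔T, transversion), site 15 (C↔T, transition), site 16 (C↔T, transition), site 17 (A↔C, transversion), site 19 (T↔C, transition), site 32 (G↔T, transversion).
Of the 8 differences, 5 transitions and 3 transversions, so the answer is 5.

5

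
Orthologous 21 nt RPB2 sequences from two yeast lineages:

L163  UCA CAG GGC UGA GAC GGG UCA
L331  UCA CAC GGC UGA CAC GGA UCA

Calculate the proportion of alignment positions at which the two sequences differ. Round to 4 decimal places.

Differing sites — 6:G/C; 13:G/C; 18:G/A.
There are 3 differences over 21 sites, so p = 3/21 = 0.1429.

0.1429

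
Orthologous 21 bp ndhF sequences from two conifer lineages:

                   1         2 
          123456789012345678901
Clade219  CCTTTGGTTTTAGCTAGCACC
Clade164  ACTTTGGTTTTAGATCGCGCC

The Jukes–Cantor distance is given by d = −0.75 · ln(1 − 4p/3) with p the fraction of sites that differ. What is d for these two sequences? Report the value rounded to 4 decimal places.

0.2197

Mismatches occur at site 1 (C→A), site 14 (C→A), site 16 (A→C), site 19 (A→G).
p = 4/21 = 0.190476.
d = −0.75 · ln(1 − (4/3)·0.190476) = −0.75 · ln(0.746032) = −0.75 · (-0.292987) = 0.2197.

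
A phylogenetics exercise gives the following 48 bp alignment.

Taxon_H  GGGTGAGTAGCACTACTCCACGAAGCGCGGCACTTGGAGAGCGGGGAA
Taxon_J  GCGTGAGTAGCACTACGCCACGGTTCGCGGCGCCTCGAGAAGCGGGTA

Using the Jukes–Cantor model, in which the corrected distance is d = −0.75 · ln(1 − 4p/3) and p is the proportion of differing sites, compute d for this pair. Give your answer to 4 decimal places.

Differing sites — 2:G/C; 17:T/G; 23:A/G; 24:A/T; 25:G/T; 32:A/G; 34:T/C; 36:G/C; 41:G/A; 42:C/G; 43:G/C; 47:A/T.
p = 12/48 = 0.250000.
d = −0.75 · ln(1 − (4/3)·0.250000) = −0.75 · ln(0.666667) = −0.75 · (-0.405465) = 0.3041.

0.3041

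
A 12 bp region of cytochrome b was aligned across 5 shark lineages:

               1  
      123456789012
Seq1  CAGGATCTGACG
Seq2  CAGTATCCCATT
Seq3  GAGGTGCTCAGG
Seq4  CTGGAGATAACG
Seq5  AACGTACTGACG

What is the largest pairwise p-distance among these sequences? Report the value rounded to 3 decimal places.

0.750

Pairwise Hamming distances:
  Seq1 vs Seq2: 5
  Seq1 vs Seq3: 5
  Seq1 vs Seq4: 4
  Seq1 vs Seq5: 4
  Seq2 vs Seq3: 7
  Seq2 vs Seq4: 8
  Seq2 vs Seq5: 9
  Seq3 vs Seq4: 6
  Seq3 vs Seq5: 5
  Seq4 vs Seq5: 7
The largest is 9 mismatches, between Seq2 and Seq5; p = 9/12 = 0.750.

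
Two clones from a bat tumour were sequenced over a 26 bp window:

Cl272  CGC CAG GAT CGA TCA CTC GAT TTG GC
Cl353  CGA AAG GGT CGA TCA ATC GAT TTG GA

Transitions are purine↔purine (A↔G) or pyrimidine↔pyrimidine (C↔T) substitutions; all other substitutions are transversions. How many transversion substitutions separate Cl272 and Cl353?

4

The sequences differ at positions 3 (C/A, transversion), 4 (C/A, transversion), 8 (A/G, transition), 16 (C/A, transversion), 26 (C/A, transversion).
Of the 5 differences, 1 transition and 4 transversions, so the answer is 4.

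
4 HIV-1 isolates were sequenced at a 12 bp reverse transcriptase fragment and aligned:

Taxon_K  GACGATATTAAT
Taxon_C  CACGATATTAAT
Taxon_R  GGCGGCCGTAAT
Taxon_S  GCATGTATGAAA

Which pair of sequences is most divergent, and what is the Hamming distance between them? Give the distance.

8

Pairwise Hamming distances:
  Taxon_K vs Taxon_C: 1
  Taxon_K vs Taxon_R: 5
  Taxon_K vs Taxon_S: 6
  Taxon_C vs Taxon_R: 6
  Taxon_C vs Taxon_S: 7
  Taxon_R vs Taxon_S: 8
The largest is 8, between Taxon_R and Taxon_S.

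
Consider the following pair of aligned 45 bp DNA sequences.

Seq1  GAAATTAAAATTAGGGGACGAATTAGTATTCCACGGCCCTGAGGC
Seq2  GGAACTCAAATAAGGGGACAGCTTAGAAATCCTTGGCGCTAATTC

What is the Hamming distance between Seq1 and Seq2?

15

Mismatches occur at site 2 (A↔G), site 5 (T↔C), site 7 (A↔C), site 12 (T↔A), site 20 (G↔A), site 21 (A↔G), site 22 (A↔C), site 27 (T↔A), site 29 (T↔A), site 33 (A↔T), site 34 (C↔T), site 38 (C↔G), site 41 (G↔A), site 43 (G↔T), site 44 (G↔T).
That gives 15 mismatches out of 45 aligned sites, so the Hamming distance is 15.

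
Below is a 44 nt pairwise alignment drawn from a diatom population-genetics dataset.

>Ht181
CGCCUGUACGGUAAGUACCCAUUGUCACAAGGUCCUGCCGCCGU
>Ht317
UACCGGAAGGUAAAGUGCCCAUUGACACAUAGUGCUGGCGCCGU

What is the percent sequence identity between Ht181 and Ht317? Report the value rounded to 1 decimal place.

The sequences differ at positions 1 (C/U), 2 (G/A), 5 (U/G), 7 (U/A), 9 (C/G), 11 (G/U), 12 (U/A), 17 (A/G), 25 (U/A), 30 (A/U), 31 (G/A), 34 (C/G), 38 (C/G).
31 of the 44 sites match, so the percent identity is 31/44 × 100 = 70.5%.

70.5%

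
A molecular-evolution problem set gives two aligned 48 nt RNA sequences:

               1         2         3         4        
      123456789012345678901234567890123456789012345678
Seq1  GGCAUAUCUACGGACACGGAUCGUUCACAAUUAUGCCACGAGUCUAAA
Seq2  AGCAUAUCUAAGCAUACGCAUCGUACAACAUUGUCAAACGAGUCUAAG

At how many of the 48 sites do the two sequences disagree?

13

Differing sites — 1:G/A; 11:C/A; 13:G/C; 15:C/U; 19:G/C; 25:U/A; 28:C/A; 29:A/C; 33:A/G; 35:G/C; 36:C/A; 37:C/A; 48:A/G.
That gives 13 mismatches out of 48 aligned sites, so the Hamming distance is 13.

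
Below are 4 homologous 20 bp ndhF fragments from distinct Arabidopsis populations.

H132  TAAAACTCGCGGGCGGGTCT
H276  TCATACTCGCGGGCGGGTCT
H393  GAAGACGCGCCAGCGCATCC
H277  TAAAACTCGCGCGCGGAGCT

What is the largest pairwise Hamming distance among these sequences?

9

Pairwise Hamming distances:
  H132 vs H276: 2
  H132 vs H393: 8
  H132 vs H277: 3
  H276 vs H393: 9
  H276 vs H277: 5
  H393 vs H277: 8
The largest is 9, between H276 and H393.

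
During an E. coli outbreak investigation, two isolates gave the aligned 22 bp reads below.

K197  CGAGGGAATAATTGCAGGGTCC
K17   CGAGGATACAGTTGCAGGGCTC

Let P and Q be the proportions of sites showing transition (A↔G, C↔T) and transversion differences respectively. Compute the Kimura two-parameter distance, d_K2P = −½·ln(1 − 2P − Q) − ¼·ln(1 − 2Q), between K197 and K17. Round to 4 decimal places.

Differing sites — 6:G/A (Ti); 7:A/T (Tv); 9:T/C (Ti); 11:A/G (Ti); 20:T/C (Ti); 21:C/T (Ti).
Of the 6 differences, 5 transitions and 1 transversion over 22 sites: P = 5/22 = 0.227273, Q = 1/22 = 0.045455.
d = −0.5·ln(0.499999) − 0.25·ln(0.909090) = −0.5·(-0.693149) − 0.25·(-0.095311) = 0.3704.

0.3704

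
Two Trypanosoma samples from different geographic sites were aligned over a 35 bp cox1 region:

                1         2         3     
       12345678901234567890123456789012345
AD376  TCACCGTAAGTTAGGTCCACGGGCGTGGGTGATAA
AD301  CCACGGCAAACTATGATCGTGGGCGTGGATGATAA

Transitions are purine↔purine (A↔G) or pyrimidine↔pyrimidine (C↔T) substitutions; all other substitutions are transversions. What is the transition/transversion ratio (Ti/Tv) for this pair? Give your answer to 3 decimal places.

2.667

The sequences differ at positions 1 (T/C, transition), 5 (C/G, transversion), 7 (T/C, transition), 10 (G/A, transition), 11 (T/C, transition), 14 (G/T, transversion), 16 (T/A, transversion), 17 (C/T, transition), 19 (A/G, transition), 20 (C/T, transition), 29 (G/A, transition).
Of the 11 differences, 8 transitions and 3 transversions, so Ti/Tv = 8/3 = 2.667.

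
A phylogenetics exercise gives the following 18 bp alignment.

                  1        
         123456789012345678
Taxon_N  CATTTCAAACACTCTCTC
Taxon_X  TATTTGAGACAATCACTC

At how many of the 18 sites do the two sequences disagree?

Differing sites — 1:C/T; 6:C/G; 8:A/G; 12:C/A; 15:T/A.
That gives 5 mismatches out of 18 aligned sites, so the Hamming distance is 5.

5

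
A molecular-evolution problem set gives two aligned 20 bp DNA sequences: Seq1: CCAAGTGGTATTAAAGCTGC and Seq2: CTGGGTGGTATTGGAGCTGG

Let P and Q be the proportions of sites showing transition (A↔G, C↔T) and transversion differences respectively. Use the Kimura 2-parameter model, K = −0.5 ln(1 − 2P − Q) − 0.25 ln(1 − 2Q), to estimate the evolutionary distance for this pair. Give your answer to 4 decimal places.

Mismatches occur at site 2 (C/T, transition), site 3 (A/G, transition), site 4 (A/G, transition), site 13 (A/G, transition), site 14 (A/G, transition), site 20 (C/G, transversion).
Of the 6 differences, 5 transitions and 1 transversion over 20 sites: P = 5/20 = 0.250000, Q = 1/20 = 0.050000.
d = −0.5·ln(0.450000) − 0.25·ln(0.900000) = −0.5·(-0.798508) − 0.25·(-0.105361) = 0.4256.

0.4256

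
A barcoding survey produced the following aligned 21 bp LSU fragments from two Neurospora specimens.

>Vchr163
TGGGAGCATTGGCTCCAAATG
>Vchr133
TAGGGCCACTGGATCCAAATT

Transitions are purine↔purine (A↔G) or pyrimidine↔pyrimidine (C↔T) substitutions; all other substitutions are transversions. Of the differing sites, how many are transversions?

Differing sites — 2:G/A (Ti); 5:A/G (Ti); 6:G/C (Tv); 9:T/C (Ti); 13:C/A (Tv); 21:G/T (Tv).
Of the 6 differences, 3 transitions and 3 transversions, so the answer is 3.

3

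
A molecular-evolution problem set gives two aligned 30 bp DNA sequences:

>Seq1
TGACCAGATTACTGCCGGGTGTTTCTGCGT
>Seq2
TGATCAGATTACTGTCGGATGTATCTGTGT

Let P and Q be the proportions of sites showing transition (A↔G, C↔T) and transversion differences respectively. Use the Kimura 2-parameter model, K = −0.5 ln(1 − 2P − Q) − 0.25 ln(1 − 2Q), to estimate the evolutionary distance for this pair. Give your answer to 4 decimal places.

0.1956

Differing sites — 4:C/T (Ti); 15:C/T (Ti); 19:G/A (Ti); 23:T/A (Tv); 28:C/T (Ti).
Of the 5 differences, 4 transitions and 1 transversion over 30 sites: P = 4/30 = 0.133333, Q = 1/30 = 0.033333.
d = −0.5·ln(0.700001) − 0.25·ln(0.933334) = −0.5·(-0.356674) − 0.25·(-0.068992) = 0.1956.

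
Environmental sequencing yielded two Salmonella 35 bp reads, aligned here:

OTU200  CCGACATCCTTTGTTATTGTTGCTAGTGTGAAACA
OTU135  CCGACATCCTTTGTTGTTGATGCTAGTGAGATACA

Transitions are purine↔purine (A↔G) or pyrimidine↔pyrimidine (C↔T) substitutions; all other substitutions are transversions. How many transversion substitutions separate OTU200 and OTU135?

Differing sites — 16:A/G (Ti); 20:T/A (Tv); 29:T/A (Tv); 32:A/T (Tv).
Of the 4 differences, 1 transition and 3 transversions, so the answer is 3.

3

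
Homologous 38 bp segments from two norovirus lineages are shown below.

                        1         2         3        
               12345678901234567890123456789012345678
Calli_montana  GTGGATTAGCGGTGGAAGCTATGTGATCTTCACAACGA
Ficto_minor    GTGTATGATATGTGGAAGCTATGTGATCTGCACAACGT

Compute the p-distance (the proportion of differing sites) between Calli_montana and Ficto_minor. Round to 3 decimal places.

0.184

Differing sites — 4:G/T; 7:T/G; 9:G/T; 10:C/A; 11:G/T; 30:T/G; 38:A/T.
There are 7 differences over 38 sites, so p = 7/38 = 0.184.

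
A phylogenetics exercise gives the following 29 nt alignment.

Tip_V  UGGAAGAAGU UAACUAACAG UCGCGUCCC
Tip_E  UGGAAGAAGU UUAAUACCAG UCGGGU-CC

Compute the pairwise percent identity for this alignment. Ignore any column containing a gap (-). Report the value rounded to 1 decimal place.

85.7%

Excluding the 1 gap column leaves 28 comparable sites.
The sequences differ at positions 12 (A/U), 14 (C/A), 17 (A/C), 24 (C/G).
24 of the 28 comparable sites match, so the percent identity is 24/28 × 100 = 85.7%.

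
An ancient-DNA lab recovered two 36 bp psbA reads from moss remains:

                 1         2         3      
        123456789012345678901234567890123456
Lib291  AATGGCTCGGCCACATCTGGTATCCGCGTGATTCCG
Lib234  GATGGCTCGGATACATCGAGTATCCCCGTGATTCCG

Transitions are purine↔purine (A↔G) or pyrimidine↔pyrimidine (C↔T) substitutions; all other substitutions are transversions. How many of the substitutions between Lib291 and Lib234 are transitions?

3

The sequences differ at positions 1 (A/G, transition), 11 (C/A, transversion), 12 (C/T, transition), 18 (T/G, transversion), 19 (G/A, transition), 26 (G/C, transversion).
Of the 6 differences, 3 transitions and 3 transversions, so the answer is 3.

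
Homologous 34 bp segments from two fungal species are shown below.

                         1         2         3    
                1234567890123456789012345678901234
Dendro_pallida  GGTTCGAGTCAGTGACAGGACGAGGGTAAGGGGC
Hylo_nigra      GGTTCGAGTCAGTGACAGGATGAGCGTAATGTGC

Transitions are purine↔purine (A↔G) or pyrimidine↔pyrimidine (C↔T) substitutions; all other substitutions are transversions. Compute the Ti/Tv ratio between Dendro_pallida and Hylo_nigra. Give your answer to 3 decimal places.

0.333

The sequences differ at positions 21 (C/T, transition), 25 (G/C, transversion), 30 (G/T, transversion), 32 (G/T, transversion).
Of the 4 differences, 1 transition and 3 transversions, so Ti/Tv = 1/3 = 0.333.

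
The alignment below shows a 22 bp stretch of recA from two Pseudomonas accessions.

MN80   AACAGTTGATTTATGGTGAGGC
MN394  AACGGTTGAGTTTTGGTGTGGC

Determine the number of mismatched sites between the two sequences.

Differing sites — 4:A/G; 10:T/G; 13:A/T; 19:A/T.
That gives 4 mismatches out of 22 aligned sites, so the Hamming distance is 4.

4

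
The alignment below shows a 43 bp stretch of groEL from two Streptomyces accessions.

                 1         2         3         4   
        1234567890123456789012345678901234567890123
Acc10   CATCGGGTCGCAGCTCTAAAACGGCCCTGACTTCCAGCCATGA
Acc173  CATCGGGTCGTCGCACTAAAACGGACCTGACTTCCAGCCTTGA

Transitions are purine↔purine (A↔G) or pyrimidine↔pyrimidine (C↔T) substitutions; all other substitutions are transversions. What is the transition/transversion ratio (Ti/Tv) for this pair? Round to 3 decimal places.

The sequences differ at positions 11 (C/T, transition), 12 (A/C, transversion), 15 (T/A, transversion), 25 (C/A, transversion), 40 (A/T, transversion).
Of the 5 differences, 1 transition and 4 transversions, so Ti/Tv = 1/4 = 0.250.

0.250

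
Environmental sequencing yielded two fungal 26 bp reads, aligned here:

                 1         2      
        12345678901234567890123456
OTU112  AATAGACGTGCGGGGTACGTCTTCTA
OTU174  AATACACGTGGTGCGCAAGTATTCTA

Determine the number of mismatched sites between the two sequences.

Mismatches occur at site 5 (G→C), site 11 (C→G), site 12 (G→T), site 14 (G→C), site 16 (T→C), site 18 (C→A), site 21 (C→A).
That gives 7 mismatches out of 26 aligned sites, so the Hamming distance is 7.

7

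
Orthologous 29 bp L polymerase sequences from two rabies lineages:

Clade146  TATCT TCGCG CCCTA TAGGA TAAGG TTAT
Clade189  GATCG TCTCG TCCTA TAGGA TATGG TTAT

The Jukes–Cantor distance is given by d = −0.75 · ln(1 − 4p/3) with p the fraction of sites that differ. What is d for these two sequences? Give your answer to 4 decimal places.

The sequences differ at positions 1 (T/G), 5 (T/G), 8 (G/T), 11 (C/T), 23 (A/T).
p = 5/29 = 0.172414.
d = −0.75 · ln(1 − (4/3)·0.172414) = −0.75 · ln(0.770115) = −0.75 · (-0.261215) = 0.1959.

0.1959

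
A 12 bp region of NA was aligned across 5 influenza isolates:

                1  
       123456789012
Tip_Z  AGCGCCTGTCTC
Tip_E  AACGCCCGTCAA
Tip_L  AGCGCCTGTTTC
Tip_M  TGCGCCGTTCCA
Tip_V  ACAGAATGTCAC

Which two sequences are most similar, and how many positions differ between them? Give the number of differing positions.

Pairwise Hamming distances:
  Tip_Z vs Tip_E: 4
  Tip_Z vs Tip_L: 1
  Tip_Z vs Tip_M: 5
  Tip_Z vs Tip_V: 5
  Tip_E vs Tip_L: 5
  Tip_E vs Tip_M: 5
  Tip_E vs Tip_V: 6
  Tip_L vs Tip_M: 6
  Tip_L vs Tip_V: 6
  Tip_M vs Tip_V: 9
The smallest is 1, between Tip_Z and Tip_L.

1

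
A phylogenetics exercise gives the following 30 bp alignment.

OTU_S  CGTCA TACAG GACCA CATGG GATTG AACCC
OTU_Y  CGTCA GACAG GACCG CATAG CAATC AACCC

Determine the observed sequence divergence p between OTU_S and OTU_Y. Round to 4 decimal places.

Mismatches occur at site 6 (T/G), site 15 (A/G), site 19 (G/A), site 21 (G/C), site 23 (T/A), site 25 (G/C).
There are 6 differences over 30 sites, so p = 6/30 = 0.2000.

0.2000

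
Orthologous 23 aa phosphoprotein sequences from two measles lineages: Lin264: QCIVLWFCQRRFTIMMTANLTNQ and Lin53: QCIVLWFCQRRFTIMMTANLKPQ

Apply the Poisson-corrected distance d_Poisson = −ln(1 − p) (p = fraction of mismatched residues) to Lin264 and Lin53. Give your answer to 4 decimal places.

The sequences differ at positions 21 (T/K), 22 (N/P).
p = 2/23 = 0.086957.
d = −ln(1 − 0.086957) = −ln(0.913043) = 0.0910.

0.0910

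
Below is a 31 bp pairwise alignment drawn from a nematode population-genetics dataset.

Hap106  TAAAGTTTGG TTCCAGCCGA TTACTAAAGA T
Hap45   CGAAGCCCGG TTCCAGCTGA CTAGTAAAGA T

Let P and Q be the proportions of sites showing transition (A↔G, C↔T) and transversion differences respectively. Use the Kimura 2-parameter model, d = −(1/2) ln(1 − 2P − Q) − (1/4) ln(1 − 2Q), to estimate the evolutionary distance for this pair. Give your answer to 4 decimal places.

Mismatches occur at site 1 (T→C, transition), site 2 (A→G, transition), site 6 (T→C, transition), site 7 (T→C, transition), site 8 (T→C, transition), site 18 (C→T, transition), site 21 (T→C, transition), site 24 (C→G, transversion).
Of the 8 differences, 7 transitions and 1 transversion over 31 sites: P = 7/31 = 0.225806, Q = 1/31 = 0.032258.
d = −0.5·ln(0.516130) − 0.25·ln(0.935484) = −0.5·(-0.661397) − 0.25·(-0.066691) = 0.3474.

0.3474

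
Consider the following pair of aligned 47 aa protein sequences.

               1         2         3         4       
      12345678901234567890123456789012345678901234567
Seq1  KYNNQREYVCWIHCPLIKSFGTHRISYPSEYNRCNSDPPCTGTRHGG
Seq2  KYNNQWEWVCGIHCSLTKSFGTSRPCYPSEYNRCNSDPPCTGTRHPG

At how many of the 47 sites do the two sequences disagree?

Mismatches occur at site 6 (R↔W), site 8 (Y↔W), site 11 (W↔G), site 15 (P↔S), site 17 (I↔T), site 23 (H↔S), site 25 (I↔P), site 26 (S↔C), site 46 (G↔P).
That gives 9 mismatches out of 47 aligned sites, so the Hamming distance is 9.

9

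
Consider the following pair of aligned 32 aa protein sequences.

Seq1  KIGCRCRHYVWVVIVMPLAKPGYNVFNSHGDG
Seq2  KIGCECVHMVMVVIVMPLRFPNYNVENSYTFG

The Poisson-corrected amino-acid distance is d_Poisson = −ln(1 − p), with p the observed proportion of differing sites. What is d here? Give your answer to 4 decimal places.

Differing sites — 5:R/E; 7:R/V; 9:Y/M; 11:W/M; 19:A/R; 20:K/F; 22:G/N; 26:F/E; 29:H/Y; 30:G/T; 31:D/F.
p = 11/32 = 0.343750.
d = −ln(1 − 0.343750) = −ln(0.656250) = 0.4212.

0.4212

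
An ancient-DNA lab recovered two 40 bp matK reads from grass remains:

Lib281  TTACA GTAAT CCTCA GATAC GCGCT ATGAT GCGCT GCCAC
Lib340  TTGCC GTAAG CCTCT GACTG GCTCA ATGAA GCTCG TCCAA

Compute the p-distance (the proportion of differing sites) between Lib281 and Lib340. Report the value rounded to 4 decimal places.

0.3500

Differing sites — 3:A/G; 5:A/C; 10:T/G; 15:A/T; 18:T/C; 19:A/T; 20:C/G; 23:G/T; 25:T/A; 30:T/A; 33:G/T; 35:T/G; 36:G/T; 40:C/A.
There are 14 differences over 40 sites, so p = 14/40 = 0.3500.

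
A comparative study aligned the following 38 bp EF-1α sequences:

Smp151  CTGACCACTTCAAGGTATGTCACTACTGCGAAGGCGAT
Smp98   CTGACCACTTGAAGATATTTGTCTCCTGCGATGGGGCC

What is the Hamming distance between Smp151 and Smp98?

10

Differing sites — 11:C/G; 15:G/A; 19:G/T; 21:C/G; 22:A/T; 25:A/C; 32:A/T; 35:C/G; 37:A/C; 38:T/C.
That gives 10 mismatches out of 38 aligned sites, so the Hamming distance is 10.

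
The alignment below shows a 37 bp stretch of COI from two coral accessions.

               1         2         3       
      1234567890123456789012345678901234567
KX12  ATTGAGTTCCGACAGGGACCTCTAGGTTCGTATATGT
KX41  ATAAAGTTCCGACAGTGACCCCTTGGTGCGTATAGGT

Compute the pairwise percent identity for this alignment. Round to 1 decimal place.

Differing sites — 3:T/A; 4:G/A; 16:G/T; 21:T/C; 24:A/T; 28:T/G; 35:T/G.
30 of the 37 sites match, so the percent identity is 30/37 × 100 = 81.1%.

81.1%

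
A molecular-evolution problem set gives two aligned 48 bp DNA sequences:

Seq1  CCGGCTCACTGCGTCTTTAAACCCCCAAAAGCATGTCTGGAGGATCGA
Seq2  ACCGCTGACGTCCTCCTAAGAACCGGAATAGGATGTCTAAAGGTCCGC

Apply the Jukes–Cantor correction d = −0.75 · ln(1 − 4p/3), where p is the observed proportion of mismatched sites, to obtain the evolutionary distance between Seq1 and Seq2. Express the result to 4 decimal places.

0.5627

Differing sites — 1:C/A; 3:G/C; 7:C/G; 10:T/G; 11:G/T; 13:G/C; 16:T/C; 18:T/A; 20:A/G; 22:C/A; 25:C/G; 26:C/G; 29:A/T; 32:C/G; 39:G/A; 40:G/A; 44:A/T; 45:T/C; 48:A/C.
p = 19/48 = 0.395833.
d = −0.75 · ln(1 − (4/3)·0.395833) = −0.75 · ln(0.472223) = −0.75 · (-0.750304) = 0.5627.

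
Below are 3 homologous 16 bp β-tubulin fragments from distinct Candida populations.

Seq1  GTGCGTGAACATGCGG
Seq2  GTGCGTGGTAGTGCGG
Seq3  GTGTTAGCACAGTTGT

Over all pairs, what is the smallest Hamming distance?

Pairwise Hamming distances:
  Seq1 vs Seq2: 4
  Seq1 vs Seq3: 8
  Seq2 vs Seq3: 11
The smallest is 4, between Seq1 and Seq2.

4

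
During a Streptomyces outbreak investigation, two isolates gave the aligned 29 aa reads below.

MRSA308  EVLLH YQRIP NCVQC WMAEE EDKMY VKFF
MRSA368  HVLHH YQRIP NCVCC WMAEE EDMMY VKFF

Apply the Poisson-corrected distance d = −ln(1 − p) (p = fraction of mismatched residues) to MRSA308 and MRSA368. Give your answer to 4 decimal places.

0.1484

Differing sites — 1:E/H; 4:L/H; 14:Q/C; 23:K/M.
p = 4/29 = 0.137931.
d = −ln(1 − 0.137931) = −ln(0.862069) = 0.1484.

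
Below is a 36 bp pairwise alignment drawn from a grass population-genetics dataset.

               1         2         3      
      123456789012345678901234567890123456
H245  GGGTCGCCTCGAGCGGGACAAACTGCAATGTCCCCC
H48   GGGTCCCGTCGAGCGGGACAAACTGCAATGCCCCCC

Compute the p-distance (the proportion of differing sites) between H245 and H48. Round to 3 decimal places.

Mismatches occur at site 6 (G→C), site 8 (C→G), site 31 (T→C).
There are 3 differences over 36 sites, so p = 3/36 = 0.083.

0.083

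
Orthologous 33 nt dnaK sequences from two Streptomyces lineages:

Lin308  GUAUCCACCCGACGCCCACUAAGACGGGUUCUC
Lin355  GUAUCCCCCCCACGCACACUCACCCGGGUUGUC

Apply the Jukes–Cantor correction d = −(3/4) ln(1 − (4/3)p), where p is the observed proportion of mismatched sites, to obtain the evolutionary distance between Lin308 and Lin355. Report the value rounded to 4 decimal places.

0.2493

The sequences differ at positions 7 (A/C), 11 (G/C), 16 (C/A), 21 (A/C), 23 (G/C), 24 (A/C), 31 (C/G).
p = 7/33 = 0.212121.
d = −0.75 · ln(1 − (4/3)·0.212121) = −0.75 · ln(0.717172) = −0.75 · (-0.332440) = 0.2493.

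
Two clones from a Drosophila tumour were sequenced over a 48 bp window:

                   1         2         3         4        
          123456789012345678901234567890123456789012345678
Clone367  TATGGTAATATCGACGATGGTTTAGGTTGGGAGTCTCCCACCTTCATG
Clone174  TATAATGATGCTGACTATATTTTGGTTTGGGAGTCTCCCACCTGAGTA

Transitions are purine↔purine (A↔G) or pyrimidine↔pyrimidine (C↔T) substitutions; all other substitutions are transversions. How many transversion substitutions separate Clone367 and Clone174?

5

The sequences differ at positions 4 (G/A, transition), 5 (G/A, transition), 7 (A/G, transition), 10 (A/G, transition), 11 (T/C, transition), 12 (C/T, transition), 16 (G/T, transversion), 19 (G/A, transition), 20 (G/T, transversion), 24 (A/G, transition), 26 (G/T, transversion), 44 (T/G, transversion), 45 (C/A, transversion), 46 (A/G, transition), 48 (G/A, transition).
Of the 15 differences, 10 transitions and 5 transversions, so the answer is 5.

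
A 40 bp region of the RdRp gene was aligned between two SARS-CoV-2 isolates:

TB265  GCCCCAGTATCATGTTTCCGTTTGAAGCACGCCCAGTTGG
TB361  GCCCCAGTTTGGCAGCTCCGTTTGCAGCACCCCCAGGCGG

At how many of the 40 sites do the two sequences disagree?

11

The sequences differ at positions 9 (A/T), 11 (C/G), 12 (A/G), 13 (T/C), 14 (G/A), 15 (T/G), 16 (T/C), 25 (A/C), 31 (G/C), 37 (T/G), 38 (T/C).
That gives 11 mismatches out of 40 aligned sites, so the Hamming distance is 11.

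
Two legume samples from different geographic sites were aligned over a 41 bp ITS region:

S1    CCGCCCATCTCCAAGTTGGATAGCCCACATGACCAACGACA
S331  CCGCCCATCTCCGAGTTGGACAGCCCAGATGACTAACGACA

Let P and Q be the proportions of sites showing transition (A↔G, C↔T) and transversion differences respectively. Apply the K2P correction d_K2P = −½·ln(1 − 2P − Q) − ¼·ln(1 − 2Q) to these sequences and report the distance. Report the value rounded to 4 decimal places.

0.1061

Differing sites — 13:A/G (Ti); 21:T/C (Ti); 28:C/G (Tv); 34:C/T (Ti).
Of the 4 differences, 3 transitions and 1 transversion over 41 sites: P = 3/41 = 0.073171, Q = 1/41 = 0.024390.
d = −0.5·ln(0.829268) − 0.25·ln(0.951220) = −0.5·(-0.187212) − 0.25·(-0.050010) = 0.1061.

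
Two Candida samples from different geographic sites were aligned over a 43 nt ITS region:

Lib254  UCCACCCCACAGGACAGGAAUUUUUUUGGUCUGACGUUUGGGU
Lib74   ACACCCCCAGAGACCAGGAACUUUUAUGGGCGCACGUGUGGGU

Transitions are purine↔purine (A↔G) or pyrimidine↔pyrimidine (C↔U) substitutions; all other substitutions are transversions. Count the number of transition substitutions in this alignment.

2

Mismatches occur at site 1 (U→A, transversion), site 3 (C→A, transversion), site 4 (A→C, transversion), site 10 (C→G, transversion), site 13 (G→A, transition), site 14 (A→C, transversion), site 21 (U→C, transition), site 26 (U→A, transversion), site 30 (U→G, transversion), site 32 (U→G, transversion), site 33 (G→C, transversion), site 38 (U→G, transversion).
Of the 12 differences, 2 transitions and 10 transversions, so the answer is 2.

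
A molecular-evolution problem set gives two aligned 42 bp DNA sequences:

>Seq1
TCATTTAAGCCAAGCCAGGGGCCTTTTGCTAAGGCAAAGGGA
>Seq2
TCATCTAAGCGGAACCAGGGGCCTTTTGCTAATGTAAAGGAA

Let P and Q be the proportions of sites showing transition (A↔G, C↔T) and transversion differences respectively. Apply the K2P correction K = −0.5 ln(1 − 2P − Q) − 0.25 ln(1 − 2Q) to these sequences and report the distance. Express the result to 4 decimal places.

The sequences differ at positions 5 (T/C, transition), 11 (C/G, transversion), 12 (A/G, transition), 14 (G/A, transition), 33 (G/T, transversion), 35 (C/T, transition), 41 (G/A, transition).
Of the 7 differences, 5 transitions and 2 transversions over 42 sites: P = 5/42 = 0.119048, Q = 2/42 = 0.047619.
d = −0.5·ln(0.714285) − 0.25·ln(0.904762) = −0.5·(-0.336473) − 0.25·(-0.100083) = 0.1933.

0.1933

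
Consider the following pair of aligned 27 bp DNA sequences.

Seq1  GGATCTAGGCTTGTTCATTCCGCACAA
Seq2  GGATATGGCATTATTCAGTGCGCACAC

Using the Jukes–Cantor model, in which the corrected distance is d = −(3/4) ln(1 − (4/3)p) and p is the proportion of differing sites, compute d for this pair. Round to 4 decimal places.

The sequences differ at positions 5 (C/A), 7 (A/G), 9 (G/C), 10 (C/A), 13 (G/A), 18 (T/G), 20 (C/G), 27 (A/C).
p = 8/27 = 0.296296.
d = −0.75 · ln(1 − (4/3)·0.296296) = −0.75 · ln(0.604939) = −0.75 · (-0.502628) = 0.3770.

0.3770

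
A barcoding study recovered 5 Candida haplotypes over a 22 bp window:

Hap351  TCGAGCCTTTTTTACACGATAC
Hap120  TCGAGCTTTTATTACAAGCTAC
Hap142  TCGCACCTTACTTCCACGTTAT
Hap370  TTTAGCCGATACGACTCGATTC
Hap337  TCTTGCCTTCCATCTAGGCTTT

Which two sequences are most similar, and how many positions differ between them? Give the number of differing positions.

Pairwise Hamming distances:
  Hap351 vs Hap120: 4
  Hap351 vs Hap142: 7
  Hap351 vs Hap370: 9
  Hap351 vs Hap337: 11
  Hap120 vs Hap142: 9
  Hap120 vs Hap370: 11
  Hap120 vs Hap337: 11
  Hap142 vs Hap370: 15
  Hap142 vs Hap337: 9
  Hap370 vs Hap337: 14
The smallest is 4, between Hap351 and Hap120.

4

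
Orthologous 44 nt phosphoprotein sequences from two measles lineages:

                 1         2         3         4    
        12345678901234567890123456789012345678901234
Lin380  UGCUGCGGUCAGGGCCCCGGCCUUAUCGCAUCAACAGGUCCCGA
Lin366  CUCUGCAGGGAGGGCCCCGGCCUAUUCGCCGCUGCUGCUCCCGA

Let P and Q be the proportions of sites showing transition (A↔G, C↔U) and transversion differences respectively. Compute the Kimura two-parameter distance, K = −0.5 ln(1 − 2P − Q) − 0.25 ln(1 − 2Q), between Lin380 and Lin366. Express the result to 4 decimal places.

The sequences differ at positions 1 (U/C, transition), 2 (G/U, transversion), 7 (G/A, transition), 9 (U/G, transversion), 10 (C/G, transversion), 24 (U/A, transversion), 25 (A/U, transversion), 30 (A/C, transversion), 31 (U/G, transversion), 33 (A/U, transversion), 34 (A/G, transition), 36 (A/U, transversion), 38 (G/C, transversion).
Of the 13 differences, 3 transitions and 10 transversions over 44 sites: P = 3/44 = 0.068182, Q = 10/44 = 0.227273.
d = −0.5·ln(0.636363) − 0.25·ln(0.545454) = −0.5·(-0.451986) − 0.25·(-0.606137) = 0.3775.

0.3775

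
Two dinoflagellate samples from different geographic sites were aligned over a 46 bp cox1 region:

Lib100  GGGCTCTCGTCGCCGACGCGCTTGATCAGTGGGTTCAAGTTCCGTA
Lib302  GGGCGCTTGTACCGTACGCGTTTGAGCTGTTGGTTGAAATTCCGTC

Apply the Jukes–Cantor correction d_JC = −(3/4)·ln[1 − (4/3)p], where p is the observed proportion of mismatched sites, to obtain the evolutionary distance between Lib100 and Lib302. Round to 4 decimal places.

Differing sites — 5:T/G; 8:C/T; 11:C/A; 12:G/C; 14:C/G; 15:G/T; 21:C/T; 26:T/G; 28:A/T; 31:G/T; 36:C/G; 39:G/A; 46:A/C.
p = 13/46 = 0.282609.
d = −0.75 · ln(1 − (4/3)·0.282609) = −0.75 · ln(0.623188) = −0.75 · (-0.472907) = 0.3547.

0.3547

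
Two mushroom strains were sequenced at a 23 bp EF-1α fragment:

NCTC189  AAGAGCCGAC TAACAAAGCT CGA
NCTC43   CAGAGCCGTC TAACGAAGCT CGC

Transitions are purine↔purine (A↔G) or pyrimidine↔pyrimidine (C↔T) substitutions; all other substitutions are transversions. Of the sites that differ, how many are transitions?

Differing sites — 1:A/C (Tv); 9:A/T (Tv); 15:A/G (Ti); 23:A/C (Tv).
Of the 4 differences, 1 transition and 3 transversions, so the answer is 1.

1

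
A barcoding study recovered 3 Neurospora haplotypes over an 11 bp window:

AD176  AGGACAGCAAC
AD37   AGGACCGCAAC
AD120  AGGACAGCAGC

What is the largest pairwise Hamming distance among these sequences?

2

Pairwise Hamming distances:
  AD176 vs AD37: 1
  AD176 vs AD120: 1
  AD37 vs AD120: 2
The largest is 2, between AD37 and AD120.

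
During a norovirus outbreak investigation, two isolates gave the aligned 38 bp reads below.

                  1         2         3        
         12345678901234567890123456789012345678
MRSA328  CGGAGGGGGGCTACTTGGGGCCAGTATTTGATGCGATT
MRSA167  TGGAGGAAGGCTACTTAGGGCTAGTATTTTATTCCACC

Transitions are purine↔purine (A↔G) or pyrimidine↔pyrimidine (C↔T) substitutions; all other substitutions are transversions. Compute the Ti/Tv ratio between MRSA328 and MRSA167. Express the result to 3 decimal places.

The sequences differ at positions 1 (C/T, transition), 7 (G/A, transition), 8 (G/A, transition), 17 (G/A, transition), 22 (C/T, transition), 30 (G/T, transversion), 33 (G/T, transversion), 35 (G/C, transversion), 37 (T/C, transition), 38 (T/C, transition).
Of the 10 differences, 7 transitions and 3 transversions, so Ti/Tv = 7/3 = 2.333.

2.333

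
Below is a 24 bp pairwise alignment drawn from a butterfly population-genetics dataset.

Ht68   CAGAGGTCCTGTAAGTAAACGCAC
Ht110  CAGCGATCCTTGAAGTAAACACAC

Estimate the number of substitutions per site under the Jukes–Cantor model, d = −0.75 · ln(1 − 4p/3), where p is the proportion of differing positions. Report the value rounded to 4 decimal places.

0.2441

Differing sites — 4:A/C; 6:G/A; 11:G/T; 12:T/G; 21:G/A.
p = 5/24 = 0.208333.
d = −0.75 · ln(1 − (4/3)·0.208333) = −0.75 · ln(0.722223) = −0.75 · (-0.325421) = 0.2441.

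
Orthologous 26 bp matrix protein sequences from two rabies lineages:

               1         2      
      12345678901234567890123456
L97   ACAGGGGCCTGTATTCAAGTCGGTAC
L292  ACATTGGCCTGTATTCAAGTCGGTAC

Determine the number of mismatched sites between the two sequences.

Differing sites — 4:G/T; 5:G/T.
That gives 2 mismatches out of 26 aligned sites, so the Hamming distance is 2.

2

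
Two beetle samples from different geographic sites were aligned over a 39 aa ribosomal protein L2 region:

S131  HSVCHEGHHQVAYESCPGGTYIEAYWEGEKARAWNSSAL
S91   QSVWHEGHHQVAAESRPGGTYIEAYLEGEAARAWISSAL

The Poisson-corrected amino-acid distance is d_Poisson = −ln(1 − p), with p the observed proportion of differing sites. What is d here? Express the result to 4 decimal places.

Differing sites — 1:H/Q; 4:C/W; 13:Y/A; 16:C/R; 26:W/L; 30:K/A; 35:N/I.
p = 7/39 = 0.179487.
d = −ln(1 − 0.179487) = −ln(0.820513) = 0.1978.

0.1978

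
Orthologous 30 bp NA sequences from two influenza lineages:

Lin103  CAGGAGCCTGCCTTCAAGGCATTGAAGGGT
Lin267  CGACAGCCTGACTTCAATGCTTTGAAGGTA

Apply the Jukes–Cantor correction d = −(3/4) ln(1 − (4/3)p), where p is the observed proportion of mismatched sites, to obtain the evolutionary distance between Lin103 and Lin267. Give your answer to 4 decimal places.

0.3295

The sequences differ at positions 2 (A/G), 3 (G/A), 4 (G/C), 11 (C/A), 18 (G/T), 21 (A/T), 29 (G/T), 30 (T/A).
p = 8/30 = 0.266667.
d = −0.75 · ln(1 − (4/3)·0.266667) = −0.75 · ln(0.644444) = −0.75 · (-0.439367) = 0.3295.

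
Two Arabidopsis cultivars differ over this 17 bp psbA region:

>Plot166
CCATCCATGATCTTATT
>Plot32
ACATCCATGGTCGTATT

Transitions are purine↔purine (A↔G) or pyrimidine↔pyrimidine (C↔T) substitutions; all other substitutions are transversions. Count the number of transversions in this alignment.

2

Differing sites — 1:C/A (Tv); 10:A/G (Ti); 13:T/G (Tv).
Of the 3 differences, 1 transition and 2 transversions, so the answer is 2.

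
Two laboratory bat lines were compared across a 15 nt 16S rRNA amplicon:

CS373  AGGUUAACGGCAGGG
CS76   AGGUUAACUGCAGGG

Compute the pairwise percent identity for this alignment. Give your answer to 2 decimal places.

Differing sites — 9:G/U.
14 of the 15 sites match, so the percent identity is 14/15 × 100 = 93.33%.

93.33%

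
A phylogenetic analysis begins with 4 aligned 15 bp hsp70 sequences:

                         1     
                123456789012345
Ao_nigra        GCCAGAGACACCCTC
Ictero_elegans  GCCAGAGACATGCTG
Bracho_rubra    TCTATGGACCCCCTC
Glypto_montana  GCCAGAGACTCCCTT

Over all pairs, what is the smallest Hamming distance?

Pairwise Hamming distances:
  Ao_nigra vs Ictero_elegans: 3
  Ao_nigra vs Bracho_rubra: 5
  Ao_nigra vs Glypto_montana: 2
  Ictero_elegans vs Bracho_rubra: 8
  Ictero_elegans vs Glypto_montana: 4
  Bracho_rubra vs Glypto_montana: 6
The smallest is 2, between Ao_nigra and Glypto_montana.

2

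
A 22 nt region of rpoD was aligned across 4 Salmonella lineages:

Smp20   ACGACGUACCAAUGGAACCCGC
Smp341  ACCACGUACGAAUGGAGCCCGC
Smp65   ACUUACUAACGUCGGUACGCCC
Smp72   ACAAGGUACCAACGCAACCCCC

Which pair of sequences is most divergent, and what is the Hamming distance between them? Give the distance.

13

Pairwise Hamming distances:
  Smp20 vs Smp341: 3
  Smp20 vs Smp65: 11
  Smp20 vs Smp72: 5
  Smp341 vs Smp65: 13
  Smp341 vs Smp72: 7
  Smp65 vs Smp72: 10
The largest is 13, between Smp341 and Smp65.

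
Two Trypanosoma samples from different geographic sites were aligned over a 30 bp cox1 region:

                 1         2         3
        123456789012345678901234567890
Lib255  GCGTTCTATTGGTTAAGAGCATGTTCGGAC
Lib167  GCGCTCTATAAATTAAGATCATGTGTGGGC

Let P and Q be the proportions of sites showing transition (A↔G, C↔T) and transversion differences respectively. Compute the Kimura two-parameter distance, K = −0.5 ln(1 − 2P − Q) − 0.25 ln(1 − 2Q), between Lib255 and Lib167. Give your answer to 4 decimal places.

Differing sites — 4:T/C (Ti); 10:T/A (Tv); 11:G/A (Ti); 12:G/A (Ti); 19:G/T (Tv); 25:T/G (Tv); 26:C/T (Ti); 29:A/G (Ti).
Of the 8 differences, 5 transitions and 3 transversions over 30 sites: P = 5/30 = 0.166667, Q = 3/30 = 0.100000.
d = −0.5·ln(0.566666) − 0.25·ln(0.800000) = −0.5·(-0.567985) − 0.25·(-0.223144) = 0.3398.

0.3398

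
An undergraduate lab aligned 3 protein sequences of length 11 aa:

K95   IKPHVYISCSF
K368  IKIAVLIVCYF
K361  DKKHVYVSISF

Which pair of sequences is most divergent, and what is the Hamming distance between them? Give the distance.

Pairwise Hamming distances:
  K95 vs K368: 5
  K95 vs K361: 4
  K368 vs K361: 8
The largest is 8, between K368 and K361.

8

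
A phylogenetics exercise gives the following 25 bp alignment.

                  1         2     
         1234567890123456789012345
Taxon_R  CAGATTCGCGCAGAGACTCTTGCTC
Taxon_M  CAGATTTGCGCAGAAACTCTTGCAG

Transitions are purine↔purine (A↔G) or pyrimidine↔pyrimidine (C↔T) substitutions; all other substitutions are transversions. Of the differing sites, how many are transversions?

The sequences differ at positions 7 (C/T, transition), 15 (G/A, transition), 24 (T/A, transversion), 25 (C/G, transversion).
Of the 4 differences, 2 transitions and 2 transversions, so the answer is 2.

2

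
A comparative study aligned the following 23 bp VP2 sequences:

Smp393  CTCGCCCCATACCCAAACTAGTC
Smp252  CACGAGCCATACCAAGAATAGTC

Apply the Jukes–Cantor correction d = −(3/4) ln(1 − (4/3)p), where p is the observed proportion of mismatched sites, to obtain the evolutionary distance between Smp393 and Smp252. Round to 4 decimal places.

Mismatches occur at site 2 (T→A), site 5 (C→A), site 6 (C→G), site 14 (C→A), site 16 (A→G), site 18 (C→A).
p = 6/23 = 0.260870.
d = −0.75 · ln(1 − (4/3)·0.260870) = −0.75 · ln(0.652173) = −0.75 · (-0.427445) = 0.3206.

0.3206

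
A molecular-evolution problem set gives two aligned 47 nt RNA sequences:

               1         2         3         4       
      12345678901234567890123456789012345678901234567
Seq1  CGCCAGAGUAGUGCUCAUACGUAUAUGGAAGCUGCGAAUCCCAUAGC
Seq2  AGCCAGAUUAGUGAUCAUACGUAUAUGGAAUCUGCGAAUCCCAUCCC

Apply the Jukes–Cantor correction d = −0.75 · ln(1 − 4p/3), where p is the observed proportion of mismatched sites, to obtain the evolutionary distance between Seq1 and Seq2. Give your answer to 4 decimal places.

0.1399

The sequences differ at positions 1 (C/A), 8 (G/U), 14 (C/A), 31 (G/U), 45 (A/C), 46 (G/C).
p = 6/47 = 0.127660.
d = −0.75 · ln(1 − (4/3)·0.127660) = −0.75 · ln(0.829787) = −0.75 · (-0.186586) = 0.1399.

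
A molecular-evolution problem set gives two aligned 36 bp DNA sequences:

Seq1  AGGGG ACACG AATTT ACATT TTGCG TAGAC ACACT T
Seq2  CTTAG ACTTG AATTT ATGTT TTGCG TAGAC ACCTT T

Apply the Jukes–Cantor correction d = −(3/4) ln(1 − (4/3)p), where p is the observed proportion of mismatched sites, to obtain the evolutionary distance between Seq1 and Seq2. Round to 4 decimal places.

0.3470

Differing sites — 1:A/C; 2:G/T; 3:G/T; 4:G/A; 8:A/T; 9:C/T; 17:C/T; 18:A/G; 33:A/C; 34:C/T.
p = 10/36 = 0.277778.
d = −0.75 · ln(1 − (4/3)·0.277778) = −0.75 · ln(0.629629) = −0.75 · (-0.462625) = 0.3470.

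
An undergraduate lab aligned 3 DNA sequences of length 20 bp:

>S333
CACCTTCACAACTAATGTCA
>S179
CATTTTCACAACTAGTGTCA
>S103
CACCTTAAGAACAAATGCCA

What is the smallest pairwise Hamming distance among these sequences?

Pairwise Hamming distances:
  S333 vs S179: 3
  S333 vs S103: 4
  S179 vs S103: 7
The smallest is 3, between S333 and S179.

3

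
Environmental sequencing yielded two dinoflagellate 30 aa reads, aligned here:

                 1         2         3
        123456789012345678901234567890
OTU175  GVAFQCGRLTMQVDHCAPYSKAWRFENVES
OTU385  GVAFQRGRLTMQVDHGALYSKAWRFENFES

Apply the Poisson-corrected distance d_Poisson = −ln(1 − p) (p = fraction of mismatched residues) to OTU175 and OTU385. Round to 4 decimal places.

0.1431

Mismatches occur at site 6 (C↔R), site 16 (C↔G), site 18 (P↔L), site 28 (V↔F).
p = 4/30 = 0.133333.
d = −ln(1 − 0.133333) = −ln(0.866667) = 0.1431.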